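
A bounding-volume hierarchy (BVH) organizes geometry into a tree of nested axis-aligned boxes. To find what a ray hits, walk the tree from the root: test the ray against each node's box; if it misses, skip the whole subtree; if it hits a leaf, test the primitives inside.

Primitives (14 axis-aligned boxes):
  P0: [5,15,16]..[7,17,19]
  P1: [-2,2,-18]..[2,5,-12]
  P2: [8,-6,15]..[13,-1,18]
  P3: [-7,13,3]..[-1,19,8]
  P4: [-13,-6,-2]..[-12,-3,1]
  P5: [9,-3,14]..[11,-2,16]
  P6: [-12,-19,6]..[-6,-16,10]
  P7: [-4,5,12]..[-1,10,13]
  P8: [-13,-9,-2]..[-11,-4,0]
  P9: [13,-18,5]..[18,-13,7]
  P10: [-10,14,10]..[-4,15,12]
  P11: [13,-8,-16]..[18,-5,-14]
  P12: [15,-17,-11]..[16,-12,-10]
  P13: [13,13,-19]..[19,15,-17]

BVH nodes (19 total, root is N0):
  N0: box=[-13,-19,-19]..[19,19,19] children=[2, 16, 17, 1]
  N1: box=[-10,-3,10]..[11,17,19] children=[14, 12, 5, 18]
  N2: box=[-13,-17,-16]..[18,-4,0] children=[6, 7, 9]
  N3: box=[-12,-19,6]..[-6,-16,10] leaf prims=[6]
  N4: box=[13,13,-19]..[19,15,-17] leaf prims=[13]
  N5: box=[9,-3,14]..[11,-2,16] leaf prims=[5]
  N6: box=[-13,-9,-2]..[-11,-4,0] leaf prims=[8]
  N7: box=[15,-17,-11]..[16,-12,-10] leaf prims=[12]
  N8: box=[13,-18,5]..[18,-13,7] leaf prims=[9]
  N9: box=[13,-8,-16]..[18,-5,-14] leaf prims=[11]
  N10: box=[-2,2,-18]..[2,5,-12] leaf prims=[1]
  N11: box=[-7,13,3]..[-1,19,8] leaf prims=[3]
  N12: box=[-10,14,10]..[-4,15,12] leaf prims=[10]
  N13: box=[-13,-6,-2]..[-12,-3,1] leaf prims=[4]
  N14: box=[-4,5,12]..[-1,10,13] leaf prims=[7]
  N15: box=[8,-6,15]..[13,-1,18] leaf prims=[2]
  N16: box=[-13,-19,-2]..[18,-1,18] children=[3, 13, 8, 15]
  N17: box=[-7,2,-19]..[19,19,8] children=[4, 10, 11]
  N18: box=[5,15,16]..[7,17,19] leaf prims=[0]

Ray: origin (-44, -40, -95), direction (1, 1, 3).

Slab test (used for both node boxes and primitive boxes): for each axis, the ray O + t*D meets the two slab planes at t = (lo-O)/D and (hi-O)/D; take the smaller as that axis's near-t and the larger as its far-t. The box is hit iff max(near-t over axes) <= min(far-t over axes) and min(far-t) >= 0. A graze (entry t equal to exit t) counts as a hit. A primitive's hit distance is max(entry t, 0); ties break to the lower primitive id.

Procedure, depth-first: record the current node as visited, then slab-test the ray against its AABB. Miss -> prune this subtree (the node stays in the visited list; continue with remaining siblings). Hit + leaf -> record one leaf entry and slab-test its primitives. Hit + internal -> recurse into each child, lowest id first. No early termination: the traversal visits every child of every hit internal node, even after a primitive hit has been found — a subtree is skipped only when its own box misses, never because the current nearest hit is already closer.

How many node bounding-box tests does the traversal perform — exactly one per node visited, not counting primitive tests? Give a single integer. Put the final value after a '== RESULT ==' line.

Trace the traversal:
N0 x:[31,63] y:[21,59] z:[76/3,38] -> hit [31,38], descend [1, 2, 16, 17]
  N1 x:[34,55] y:[37,57] z:[35,38] -> hit [37,38], descend [5, 12, 14, 18]
    N5 x:[53,55] y:[37,38] z:[109/3,37] -> miss, prune
    N12 x:[34,40] y:[54,55] z:[35,107/3] -> miss, prune
    N14 x:[40,43] y:[45,50] z:[107/3,36] -> miss, prune
    N18 x:[49,51] y:[55,57] z:[37,38] -> miss, prune
  N2 x:[31,62] y:[23,36] z:[79/3,95/3] -> hit [31,95/3], descend [6, 7, 9]
    N6 x:[31,33] y:[31,36] z:[31,95/3] -> hit [31,95/3] leaf, test {P8@t=31}
    N7 x:[59,60] y:[23,28] z:[28,85/3] -> miss, prune
    N9 x:[57,62] y:[32,35] z:[79/3,27] -> miss, prune
  N16 x:[31,62] y:[21,39] z:[31,113/3] -> hit [31,113/3], descend [3, 8, 13, 15]
    N3 x:[32,38] y:[21,24] z:[101/3,35] -> miss, prune
    N8 x:[57,62] y:[22,27] z:[100/3,34] -> miss, prune
    N13 x:[31,32] y:[34,37] z:[31,32] -> miss, prune
    N15 x:[52,57] y:[34,39] z:[110/3,113/3] -> miss, prune
  N17 x:[37,63] y:[42,59] z:[76/3,103/3] -> miss, prune

16 AABB tests over nodes [0, 1, 5, 12, 14, 18, 2, 6, 7, 9, 16, 3, 8, 13, 15, 17]; 1 leaf entered; closest P8.

== RESULT ==
16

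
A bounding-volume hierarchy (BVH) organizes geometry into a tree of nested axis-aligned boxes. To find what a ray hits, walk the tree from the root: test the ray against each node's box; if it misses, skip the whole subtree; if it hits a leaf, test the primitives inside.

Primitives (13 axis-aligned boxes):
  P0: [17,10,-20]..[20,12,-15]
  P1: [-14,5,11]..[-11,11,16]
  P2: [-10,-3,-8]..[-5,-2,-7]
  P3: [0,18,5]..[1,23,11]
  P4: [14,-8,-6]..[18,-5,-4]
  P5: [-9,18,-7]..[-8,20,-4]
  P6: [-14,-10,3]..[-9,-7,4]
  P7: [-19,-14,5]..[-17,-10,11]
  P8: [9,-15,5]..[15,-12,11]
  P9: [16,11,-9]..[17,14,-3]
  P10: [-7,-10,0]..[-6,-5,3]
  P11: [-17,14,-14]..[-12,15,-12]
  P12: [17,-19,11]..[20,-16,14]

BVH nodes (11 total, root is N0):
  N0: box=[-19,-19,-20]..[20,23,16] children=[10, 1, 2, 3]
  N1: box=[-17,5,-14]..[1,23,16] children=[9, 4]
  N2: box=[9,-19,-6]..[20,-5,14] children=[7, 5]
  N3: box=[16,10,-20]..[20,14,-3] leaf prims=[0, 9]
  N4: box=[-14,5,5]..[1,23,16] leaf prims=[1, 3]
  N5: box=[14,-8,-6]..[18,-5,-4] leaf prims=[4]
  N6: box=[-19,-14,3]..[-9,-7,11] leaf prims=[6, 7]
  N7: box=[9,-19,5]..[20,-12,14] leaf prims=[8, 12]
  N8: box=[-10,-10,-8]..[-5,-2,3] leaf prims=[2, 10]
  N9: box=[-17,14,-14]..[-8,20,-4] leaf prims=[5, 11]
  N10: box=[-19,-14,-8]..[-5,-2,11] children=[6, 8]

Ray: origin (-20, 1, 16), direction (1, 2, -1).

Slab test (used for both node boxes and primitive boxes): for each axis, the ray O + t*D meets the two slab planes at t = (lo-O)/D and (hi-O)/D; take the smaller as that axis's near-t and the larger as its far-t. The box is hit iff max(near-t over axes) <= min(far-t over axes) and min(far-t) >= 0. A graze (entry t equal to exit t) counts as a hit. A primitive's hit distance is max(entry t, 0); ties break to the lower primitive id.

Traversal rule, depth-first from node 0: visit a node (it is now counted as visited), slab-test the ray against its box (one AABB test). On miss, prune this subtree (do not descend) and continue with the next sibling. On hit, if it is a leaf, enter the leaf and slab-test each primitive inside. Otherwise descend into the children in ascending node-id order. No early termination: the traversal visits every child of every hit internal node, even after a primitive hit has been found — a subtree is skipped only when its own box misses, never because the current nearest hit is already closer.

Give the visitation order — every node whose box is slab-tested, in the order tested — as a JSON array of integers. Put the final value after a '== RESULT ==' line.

Traverse from the root:
N0 x:[1,40] y:[-10,11] z:[0,36] -> hit [1,11], descend [1, 2, 3, 10]
  N1 x:[3,21] y:[2,11] z:[0,30] -> hit [3,11], descend [4, 9]
    N4 x:[6,21] y:[2,11] z:[0,11] -> hit [6,11] leaf, test {P1(miss), P3(miss)}
    N9 x:[3,12] y:[13/2,19/2] z:[20,30] -> miss, prune
  N2 x:[29,40] y:[-10,-3] z:[2,22] -> miss, prune
  N3 x:[36,40] y:[9/2,13/2] z:[19,36] -> miss, prune
  N10 x:[1,15] y:[-15/2,-3/2] z:[5,24] -> miss, prune

Visited [0, 1, 4, 9, 2, 3, 10]. Tests: 7 box, 1 leaf. Nearest: miss.

== RESULT ==
[0, 1, 4, 9, 2, 3, 10]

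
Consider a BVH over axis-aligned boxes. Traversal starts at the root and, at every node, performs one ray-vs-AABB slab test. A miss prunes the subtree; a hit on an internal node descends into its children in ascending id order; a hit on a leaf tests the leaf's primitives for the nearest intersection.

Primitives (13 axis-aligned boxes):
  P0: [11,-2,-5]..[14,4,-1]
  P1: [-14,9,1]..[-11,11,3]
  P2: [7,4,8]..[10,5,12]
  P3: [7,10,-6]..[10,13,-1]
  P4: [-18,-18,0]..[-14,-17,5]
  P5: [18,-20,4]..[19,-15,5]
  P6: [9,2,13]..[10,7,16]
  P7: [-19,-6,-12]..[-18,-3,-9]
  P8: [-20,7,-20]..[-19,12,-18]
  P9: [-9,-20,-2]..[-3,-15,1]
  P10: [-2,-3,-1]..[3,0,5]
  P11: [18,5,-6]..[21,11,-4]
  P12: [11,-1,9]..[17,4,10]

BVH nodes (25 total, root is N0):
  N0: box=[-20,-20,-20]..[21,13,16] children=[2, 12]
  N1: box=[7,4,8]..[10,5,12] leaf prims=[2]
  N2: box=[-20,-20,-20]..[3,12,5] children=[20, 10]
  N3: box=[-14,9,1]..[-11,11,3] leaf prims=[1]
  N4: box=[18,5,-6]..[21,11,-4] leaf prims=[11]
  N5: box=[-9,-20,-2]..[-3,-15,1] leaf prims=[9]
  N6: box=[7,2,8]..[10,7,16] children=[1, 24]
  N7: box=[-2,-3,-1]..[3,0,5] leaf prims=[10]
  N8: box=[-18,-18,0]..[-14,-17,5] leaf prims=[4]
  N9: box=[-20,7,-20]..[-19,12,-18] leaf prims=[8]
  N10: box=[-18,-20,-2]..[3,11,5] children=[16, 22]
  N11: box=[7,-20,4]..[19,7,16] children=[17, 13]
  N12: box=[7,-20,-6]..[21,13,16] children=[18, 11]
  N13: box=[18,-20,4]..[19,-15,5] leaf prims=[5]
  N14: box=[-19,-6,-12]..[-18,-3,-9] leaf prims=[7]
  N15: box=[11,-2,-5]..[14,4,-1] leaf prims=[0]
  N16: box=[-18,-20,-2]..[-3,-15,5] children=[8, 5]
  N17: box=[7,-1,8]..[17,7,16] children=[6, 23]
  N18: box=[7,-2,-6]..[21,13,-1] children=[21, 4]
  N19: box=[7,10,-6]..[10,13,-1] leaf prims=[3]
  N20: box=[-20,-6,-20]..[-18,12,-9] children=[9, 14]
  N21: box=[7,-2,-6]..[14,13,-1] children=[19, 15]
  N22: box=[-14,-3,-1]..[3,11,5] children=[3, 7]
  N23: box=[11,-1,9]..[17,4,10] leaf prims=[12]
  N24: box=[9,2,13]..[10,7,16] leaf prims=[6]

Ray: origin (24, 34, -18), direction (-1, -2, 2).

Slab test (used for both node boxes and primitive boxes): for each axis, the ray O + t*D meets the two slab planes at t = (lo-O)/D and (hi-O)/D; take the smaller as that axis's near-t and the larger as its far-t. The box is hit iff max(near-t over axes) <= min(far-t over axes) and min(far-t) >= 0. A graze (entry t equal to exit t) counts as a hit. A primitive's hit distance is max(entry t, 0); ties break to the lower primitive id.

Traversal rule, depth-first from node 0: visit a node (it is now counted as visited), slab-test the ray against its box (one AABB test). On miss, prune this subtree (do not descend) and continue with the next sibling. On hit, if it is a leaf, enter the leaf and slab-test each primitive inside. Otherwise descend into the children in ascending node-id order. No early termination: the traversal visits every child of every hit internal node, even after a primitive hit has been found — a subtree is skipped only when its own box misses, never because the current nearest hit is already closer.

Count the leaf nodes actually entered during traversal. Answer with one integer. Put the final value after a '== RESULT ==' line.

Walk:
N0 x:[3,44] y:[21/2,27] z:[-1,17] -> hit [21/2,17], descend [2, 12]
  N2 x:[21,44] y:[11,27] z:[-1,23/2] -> miss, prune
  N12 x:[3,17] y:[21/2,27] z:[6,17] -> hit [21/2,17], descend [11, 18]
    N11 x:[5,17] y:[27/2,27] z:[11,17] -> hit [27/2,17], descend [13, 17]
      N13 x:[5,6] y:[49/2,27] z:[11,23/2] -> miss, prune
      N17 x:[7,17] y:[27/2,35/2] z:[13,17] -> hit [27/2,17], descend [6, 23]
        N6 x:[14,17] y:[27/2,16] z:[13,17] -> hit [14,16], descend [1, 24]
          N1 x:[14,17] y:[29/2,15] z:[13,15] -> hit [29/2,15] leaf, test {P2@t=29/2}
          N24 x:[14,15] y:[27/2,16] z:[31/2,17] -> miss, prune
        N23 x:[7,13] y:[15,35/2] z:[27/2,14] -> miss, prune
    N18 x:[3,17] y:[21/2,18] z:[6,17/2] -> miss, prune

order=[0, 2, 12, 11, 13, 17, 6, 1, 24, 23, 18]  |boxes|=11  |leaves|=1  hit=P2

== RESULT ==
1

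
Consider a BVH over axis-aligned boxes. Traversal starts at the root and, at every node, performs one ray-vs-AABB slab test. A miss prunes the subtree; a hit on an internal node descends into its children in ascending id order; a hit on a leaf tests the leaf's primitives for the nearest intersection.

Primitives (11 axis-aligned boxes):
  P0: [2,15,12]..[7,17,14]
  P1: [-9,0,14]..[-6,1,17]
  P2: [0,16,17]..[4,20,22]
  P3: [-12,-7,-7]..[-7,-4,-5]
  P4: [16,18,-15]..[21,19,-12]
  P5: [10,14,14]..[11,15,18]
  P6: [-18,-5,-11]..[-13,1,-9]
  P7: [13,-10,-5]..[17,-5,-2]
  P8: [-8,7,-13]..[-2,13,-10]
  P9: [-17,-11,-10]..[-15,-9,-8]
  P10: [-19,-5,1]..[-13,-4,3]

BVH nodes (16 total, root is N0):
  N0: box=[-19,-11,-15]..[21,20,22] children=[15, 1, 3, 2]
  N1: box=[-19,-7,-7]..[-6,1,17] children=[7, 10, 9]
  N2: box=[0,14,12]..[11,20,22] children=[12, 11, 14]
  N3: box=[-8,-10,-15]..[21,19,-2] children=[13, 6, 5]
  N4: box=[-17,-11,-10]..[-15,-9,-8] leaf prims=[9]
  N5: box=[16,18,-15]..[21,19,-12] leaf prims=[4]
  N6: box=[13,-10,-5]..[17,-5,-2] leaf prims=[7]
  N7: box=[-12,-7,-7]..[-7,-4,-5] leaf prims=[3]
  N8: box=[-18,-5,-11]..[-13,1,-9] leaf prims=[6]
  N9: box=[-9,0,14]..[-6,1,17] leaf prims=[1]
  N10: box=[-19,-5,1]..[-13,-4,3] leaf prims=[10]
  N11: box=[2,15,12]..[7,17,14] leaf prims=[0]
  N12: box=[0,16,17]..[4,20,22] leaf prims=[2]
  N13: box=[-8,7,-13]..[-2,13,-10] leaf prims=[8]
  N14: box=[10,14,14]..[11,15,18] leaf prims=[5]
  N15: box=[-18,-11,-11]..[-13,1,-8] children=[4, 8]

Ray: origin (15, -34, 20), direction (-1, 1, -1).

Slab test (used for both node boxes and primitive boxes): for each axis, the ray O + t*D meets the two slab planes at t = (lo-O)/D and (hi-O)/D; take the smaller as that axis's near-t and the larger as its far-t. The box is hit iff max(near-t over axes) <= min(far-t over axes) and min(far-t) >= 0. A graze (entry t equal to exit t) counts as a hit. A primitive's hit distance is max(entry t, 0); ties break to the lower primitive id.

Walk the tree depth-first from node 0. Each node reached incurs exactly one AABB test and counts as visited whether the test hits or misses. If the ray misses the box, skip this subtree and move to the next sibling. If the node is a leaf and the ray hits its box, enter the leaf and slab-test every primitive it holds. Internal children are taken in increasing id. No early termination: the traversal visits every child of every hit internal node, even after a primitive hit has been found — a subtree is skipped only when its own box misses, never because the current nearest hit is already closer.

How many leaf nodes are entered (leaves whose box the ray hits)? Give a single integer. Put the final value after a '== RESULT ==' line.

Trace the traversal:
N0 x:[-6,34] y:[23,54] z:[-2,35] -> hit [23,34], descend [1, 2, 3, 15]
  N1 x:[21,34] y:[27,35] z:[3,27] -> hit [27,27], descend [7, 9, 10]
    N7 x:[22,27] y:[27,30] z:[25,27] -> hit [27,27] leaf, test {P3@t=27}
    N9 x:[21,24] y:[34,35] z:[3,6] -> miss, prune
    N10 x:[28,34] y:[29,30] z:[17,19] -> miss, prune
  N2 x:[4,15] y:[48,54] z:[-2,8] -> miss, prune
  N3 x:[-6,23] y:[24,53] z:[22,35] -> miss, prune
  N15 x:[28,33] y:[23,35] z:[28,31] -> hit [28,31], descend [4, 8]
    N4 x:[30,32] y:[23,25] z:[28,30] -> miss, prune
    N8 x:[28,33] y:[29,35] z:[29,31] -> hit [29,31] leaf, test {P6@t=29}

Visited [0, 1, 7, 9, 10, 2, 3, 15, 4, 8]. Tests: 10 box, 2 leaf. Nearest: P3.

== RESULT ==
2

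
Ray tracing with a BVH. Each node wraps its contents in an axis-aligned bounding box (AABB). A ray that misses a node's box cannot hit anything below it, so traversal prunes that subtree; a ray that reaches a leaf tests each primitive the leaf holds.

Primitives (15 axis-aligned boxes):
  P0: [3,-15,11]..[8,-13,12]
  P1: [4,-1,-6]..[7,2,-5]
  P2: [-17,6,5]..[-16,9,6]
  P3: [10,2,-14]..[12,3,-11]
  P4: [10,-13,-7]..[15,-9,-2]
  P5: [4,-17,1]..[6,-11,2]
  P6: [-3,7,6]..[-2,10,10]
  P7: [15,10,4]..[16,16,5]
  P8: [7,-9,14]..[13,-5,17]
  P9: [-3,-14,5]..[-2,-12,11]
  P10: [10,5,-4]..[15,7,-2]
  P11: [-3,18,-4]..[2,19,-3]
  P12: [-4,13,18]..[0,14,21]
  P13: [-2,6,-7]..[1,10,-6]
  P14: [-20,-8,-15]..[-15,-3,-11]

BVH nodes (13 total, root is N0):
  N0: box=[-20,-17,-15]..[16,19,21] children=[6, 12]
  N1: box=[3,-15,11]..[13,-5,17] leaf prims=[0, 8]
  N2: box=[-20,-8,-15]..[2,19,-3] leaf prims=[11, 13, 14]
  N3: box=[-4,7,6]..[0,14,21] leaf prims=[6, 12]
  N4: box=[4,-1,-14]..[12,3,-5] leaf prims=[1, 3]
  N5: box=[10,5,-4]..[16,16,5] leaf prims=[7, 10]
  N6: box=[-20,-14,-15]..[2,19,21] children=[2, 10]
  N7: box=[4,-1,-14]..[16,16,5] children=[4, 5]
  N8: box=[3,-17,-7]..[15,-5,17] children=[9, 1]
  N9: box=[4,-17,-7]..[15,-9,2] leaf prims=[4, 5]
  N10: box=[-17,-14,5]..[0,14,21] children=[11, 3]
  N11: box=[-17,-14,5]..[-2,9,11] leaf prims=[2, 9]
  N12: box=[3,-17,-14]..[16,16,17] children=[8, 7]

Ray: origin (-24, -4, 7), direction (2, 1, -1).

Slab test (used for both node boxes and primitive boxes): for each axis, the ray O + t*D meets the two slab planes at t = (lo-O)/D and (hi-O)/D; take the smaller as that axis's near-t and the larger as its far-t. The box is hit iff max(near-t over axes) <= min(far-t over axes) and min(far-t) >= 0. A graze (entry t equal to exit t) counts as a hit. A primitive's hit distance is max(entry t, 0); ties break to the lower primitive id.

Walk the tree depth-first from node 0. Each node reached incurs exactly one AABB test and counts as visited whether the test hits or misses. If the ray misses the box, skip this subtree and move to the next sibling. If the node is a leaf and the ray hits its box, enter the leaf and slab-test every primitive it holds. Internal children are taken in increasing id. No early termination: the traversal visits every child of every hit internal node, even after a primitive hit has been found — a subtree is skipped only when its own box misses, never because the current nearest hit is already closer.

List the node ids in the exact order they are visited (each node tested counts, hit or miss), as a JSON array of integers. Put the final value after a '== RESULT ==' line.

Trace the traversal:
N0 x:[2,20] y:[-13,23] z:[-14,22] -> hit [2,20], descend [6, 12]
  N6 x:[2,13] y:[-10,23] z:[-14,22] -> hit [2,13], descend [2, 10]
    N2 x:[2,13] y:[-4,23] z:[10,22] -> hit [10,13] leaf, test {P11(miss), P13(miss), P14(miss)}
    N10 x:[7/2,12] y:[-10,18] z:[-14,2] -> miss, prune
  N12 x:[27/2,20] y:[-13,20] z:[-10,21] -> hit [27/2,20], descend [7, 8]
    N7 x:[14,20] y:[3,20] z:[2,21] -> hit [14,20], descend [4, 5]
      N4 x:[14,18] y:[3,7] z:[12,21] -> miss, prune
      N5 x:[17,20] y:[9,20] z:[2,11] -> miss, prune
    N8 x:[27/2,39/2] y:[-13,-1] z:[-10,14] -> miss, prune

9 AABB tests over nodes [0, 6, 2, 10, 12, 7, 4, 5, 8]; 1 leaf entered; closest miss.

== RESULT ==
[0, 6, 2, 10, 12, 7, 4, 5, 8]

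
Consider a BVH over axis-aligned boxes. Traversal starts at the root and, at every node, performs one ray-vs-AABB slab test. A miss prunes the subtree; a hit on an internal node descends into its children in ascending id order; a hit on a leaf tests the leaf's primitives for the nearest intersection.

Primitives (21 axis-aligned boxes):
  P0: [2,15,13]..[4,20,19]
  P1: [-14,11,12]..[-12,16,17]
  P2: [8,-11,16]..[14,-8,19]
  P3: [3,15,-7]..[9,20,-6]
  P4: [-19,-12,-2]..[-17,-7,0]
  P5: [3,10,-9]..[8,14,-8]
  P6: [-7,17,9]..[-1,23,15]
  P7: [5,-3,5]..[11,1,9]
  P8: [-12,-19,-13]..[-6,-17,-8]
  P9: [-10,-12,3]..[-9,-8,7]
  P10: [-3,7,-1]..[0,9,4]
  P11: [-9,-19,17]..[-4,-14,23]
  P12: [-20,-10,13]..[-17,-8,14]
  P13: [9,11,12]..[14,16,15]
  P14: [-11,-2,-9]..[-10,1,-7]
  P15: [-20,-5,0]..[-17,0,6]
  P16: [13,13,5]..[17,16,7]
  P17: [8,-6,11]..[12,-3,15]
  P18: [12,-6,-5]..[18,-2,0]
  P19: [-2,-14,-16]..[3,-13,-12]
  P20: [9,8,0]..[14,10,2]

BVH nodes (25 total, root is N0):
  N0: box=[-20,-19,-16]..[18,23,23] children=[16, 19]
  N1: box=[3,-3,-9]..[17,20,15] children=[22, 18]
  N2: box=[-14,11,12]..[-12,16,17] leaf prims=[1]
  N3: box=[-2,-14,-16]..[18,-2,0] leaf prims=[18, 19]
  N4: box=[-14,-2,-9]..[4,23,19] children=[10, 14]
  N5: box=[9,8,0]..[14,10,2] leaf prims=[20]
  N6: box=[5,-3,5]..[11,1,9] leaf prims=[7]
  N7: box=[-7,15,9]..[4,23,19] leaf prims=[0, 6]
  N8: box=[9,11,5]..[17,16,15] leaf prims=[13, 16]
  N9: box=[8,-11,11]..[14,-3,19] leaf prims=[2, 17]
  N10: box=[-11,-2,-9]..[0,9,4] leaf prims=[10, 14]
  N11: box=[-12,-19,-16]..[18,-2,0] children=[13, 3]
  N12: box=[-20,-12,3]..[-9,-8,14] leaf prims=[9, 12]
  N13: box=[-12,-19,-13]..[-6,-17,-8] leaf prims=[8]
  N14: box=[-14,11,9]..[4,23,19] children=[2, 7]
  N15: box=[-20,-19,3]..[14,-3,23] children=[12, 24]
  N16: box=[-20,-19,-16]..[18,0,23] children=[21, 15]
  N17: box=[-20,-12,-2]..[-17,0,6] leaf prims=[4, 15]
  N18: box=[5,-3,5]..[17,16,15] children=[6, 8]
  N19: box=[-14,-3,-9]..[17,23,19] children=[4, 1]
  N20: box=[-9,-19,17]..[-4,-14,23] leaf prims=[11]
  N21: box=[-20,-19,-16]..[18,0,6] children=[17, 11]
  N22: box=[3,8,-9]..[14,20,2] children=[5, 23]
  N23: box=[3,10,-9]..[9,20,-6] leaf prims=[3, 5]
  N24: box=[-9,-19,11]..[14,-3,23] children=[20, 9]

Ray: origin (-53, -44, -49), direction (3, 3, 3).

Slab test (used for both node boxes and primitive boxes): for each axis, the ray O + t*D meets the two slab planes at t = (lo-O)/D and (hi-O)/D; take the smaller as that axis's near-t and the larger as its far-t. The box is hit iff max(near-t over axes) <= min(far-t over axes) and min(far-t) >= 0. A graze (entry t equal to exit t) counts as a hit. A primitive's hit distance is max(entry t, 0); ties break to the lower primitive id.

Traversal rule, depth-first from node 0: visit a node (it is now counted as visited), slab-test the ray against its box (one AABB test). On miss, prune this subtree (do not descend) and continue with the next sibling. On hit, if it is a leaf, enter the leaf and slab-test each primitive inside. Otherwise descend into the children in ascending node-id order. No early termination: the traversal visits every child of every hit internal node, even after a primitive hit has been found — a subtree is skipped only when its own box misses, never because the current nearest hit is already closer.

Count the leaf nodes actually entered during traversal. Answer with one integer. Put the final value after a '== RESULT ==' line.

Trace the traversal:
N0 x:[11,71/3] y:[25/3,67/3] z:[11,24] -> hit [11,67/3], descend [16, 19]
  N16 x:[11,71/3] y:[25/3,44/3] z:[11,24] -> hit [11,44/3], descend [15, 21]
    N15 x:[11,67/3] y:[25/3,41/3] z:[52/3,24] -> miss, prune
    N21 x:[11,71/3] y:[25/3,44/3] z:[11,55/3] -> hit [11,44/3], descend [11, 17]
      N11 x:[41/3,71/3] y:[25/3,14] z:[11,49/3] -> hit [41/3,14], descend [3, 13]
        N3 x:[17,71/3] y:[10,14] z:[11,49/3] -> miss, prune
        N13 x:[41/3,47/3] y:[25/3,9] z:[12,41/3] -> miss, prune
      N17 x:[11,12] y:[32/3,44/3] z:[47/3,55/3] -> miss, prune
  N19 x:[13,70/3] y:[41/3,67/3] z:[40/3,68/3] -> hit [41/3,67/3], descend [1, 4]
    N1 x:[56/3,70/3] y:[41/3,64/3] z:[40/3,64/3] -> hit [56/3,64/3], descend [18, 22]
      N18 x:[58/3,70/3] y:[41/3,20] z:[18,64/3] -> hit [58/3,20], descend [6, 8]
        N6 x:[58/3,64/3] y:[41/3,15] z:[18,58/3] -> miss, prune
        N8 x:[62/3,70/3] y:[55/3,20] z:[18,64/3] -> miss, prune
      N22 x:[56/3,67/3] y:[52/3,64/3] z:[40/3,17] -> miss, prune
    N4 x:[13,19] y:[14,67/3] z:[40/3,68/3] -> hit [14,19], descend [10, 14]
      N10 x:[14,53/3] y:[14,53/3] z:[40/3,53/3] -> hit [14,53/3] leaf, test {P10@t=17, P14@t=14}
      N14 x:[13,19] y:[55/3,67/3] z:[58/3,68/3] -> miss, prune

17 AABB tests over nodes [0, 16, 15, 21, 11, 3, 13, 17, 19, 1, 18, 6, 8, 22, 4, 10, 14]; 1 leaf entered; closest P14.

== RESULT ==
1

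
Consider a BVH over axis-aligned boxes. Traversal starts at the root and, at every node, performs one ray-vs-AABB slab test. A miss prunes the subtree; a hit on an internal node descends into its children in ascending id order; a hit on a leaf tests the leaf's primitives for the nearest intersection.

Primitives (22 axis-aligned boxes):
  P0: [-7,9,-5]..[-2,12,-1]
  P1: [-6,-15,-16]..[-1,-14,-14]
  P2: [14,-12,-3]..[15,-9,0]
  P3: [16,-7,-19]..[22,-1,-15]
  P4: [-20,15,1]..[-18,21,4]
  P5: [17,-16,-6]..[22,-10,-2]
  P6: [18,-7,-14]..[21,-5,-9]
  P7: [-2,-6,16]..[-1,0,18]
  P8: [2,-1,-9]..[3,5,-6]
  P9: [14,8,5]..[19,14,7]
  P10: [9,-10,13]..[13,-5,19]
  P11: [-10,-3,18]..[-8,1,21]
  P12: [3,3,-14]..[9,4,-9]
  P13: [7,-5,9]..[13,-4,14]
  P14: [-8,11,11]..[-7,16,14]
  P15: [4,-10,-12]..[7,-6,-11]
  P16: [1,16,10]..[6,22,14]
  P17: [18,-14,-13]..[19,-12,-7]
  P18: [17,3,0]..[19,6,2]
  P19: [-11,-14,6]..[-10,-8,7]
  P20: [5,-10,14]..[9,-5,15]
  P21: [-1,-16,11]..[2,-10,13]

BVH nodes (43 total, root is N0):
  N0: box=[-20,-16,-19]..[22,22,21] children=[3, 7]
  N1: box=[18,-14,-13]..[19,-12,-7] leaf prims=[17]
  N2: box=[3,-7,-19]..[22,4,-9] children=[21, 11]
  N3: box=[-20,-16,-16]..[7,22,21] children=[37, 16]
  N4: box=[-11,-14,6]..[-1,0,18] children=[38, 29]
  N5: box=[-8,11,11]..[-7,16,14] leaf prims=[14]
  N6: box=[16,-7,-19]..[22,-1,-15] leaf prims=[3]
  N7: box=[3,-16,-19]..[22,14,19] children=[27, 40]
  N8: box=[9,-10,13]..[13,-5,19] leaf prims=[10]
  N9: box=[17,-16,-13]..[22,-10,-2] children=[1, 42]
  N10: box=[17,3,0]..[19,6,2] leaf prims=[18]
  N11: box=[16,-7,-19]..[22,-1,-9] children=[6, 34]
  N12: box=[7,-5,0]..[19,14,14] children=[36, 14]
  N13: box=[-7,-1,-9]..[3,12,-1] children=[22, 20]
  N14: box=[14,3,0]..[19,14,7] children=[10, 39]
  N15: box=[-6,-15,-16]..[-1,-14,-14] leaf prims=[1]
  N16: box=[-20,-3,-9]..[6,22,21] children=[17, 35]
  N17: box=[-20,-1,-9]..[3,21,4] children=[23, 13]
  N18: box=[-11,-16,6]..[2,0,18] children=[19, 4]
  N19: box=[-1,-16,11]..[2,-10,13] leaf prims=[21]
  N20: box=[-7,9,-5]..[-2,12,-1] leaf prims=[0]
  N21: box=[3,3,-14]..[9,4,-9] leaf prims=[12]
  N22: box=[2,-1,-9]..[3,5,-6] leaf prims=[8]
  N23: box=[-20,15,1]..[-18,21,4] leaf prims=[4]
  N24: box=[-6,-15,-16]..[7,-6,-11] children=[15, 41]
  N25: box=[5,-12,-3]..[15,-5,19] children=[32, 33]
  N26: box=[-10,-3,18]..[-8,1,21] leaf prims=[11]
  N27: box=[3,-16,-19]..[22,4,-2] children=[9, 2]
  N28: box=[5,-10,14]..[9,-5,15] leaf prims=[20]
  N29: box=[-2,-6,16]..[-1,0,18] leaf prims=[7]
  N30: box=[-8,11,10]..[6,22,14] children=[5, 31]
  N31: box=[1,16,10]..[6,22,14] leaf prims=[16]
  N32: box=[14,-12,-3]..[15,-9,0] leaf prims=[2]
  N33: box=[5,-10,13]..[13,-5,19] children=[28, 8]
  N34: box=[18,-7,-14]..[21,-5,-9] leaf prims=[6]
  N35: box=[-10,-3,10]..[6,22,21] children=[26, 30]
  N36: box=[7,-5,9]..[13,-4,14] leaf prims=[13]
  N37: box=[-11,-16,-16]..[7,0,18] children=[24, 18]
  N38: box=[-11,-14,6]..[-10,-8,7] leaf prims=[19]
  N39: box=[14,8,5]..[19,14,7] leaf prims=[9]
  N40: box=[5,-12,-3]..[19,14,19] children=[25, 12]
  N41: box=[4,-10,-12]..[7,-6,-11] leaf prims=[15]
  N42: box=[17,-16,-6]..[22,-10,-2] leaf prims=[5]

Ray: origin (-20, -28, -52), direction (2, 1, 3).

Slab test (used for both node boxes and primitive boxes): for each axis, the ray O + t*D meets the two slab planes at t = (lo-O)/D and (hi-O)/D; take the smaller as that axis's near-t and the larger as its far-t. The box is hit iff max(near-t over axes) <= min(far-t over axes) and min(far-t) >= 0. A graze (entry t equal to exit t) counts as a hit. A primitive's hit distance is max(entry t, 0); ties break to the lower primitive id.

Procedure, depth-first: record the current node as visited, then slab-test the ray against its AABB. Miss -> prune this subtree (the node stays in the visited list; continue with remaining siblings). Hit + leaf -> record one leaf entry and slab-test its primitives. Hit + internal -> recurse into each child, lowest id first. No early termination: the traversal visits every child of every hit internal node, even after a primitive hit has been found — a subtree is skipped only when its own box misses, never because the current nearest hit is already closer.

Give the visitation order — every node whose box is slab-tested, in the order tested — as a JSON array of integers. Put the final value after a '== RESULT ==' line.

Walk:
N0 x:[0,21] y:[12,50] z:[11,73/3] -> hit [12,21], descend [3, 7]
  N3 x:[0,27/2] y:[12,50] z:[12,73/3] -> hit [12,27/2], descend [16, 37]
    N16 x:[0,13] y:[25,50] z:[43/3,73/3] -> miss, prune
    N37 x:[9/2,27/2] y:[12,28] z:[12,70/3] -> hit [12,27/2], descend [18, 24]
      N18 x:[9/2,11] y:[12,28] z:[58/3,70/3] -> miss, prune
      N24 x:[7,27/2] y:[13,22] z:[12,41/3] -> hit [13,27/2], descend [15, 41]
        N15 x:[7,19/2] y:[13,14] z:[12,38/3] -> miss, prune
        N41 x:[12,27/2] y:[18,22] z:[40/3,41/3] -> miss, prune
  N7 x:[23/2,21] y:[12,42] z:[11,71/3] -> hit [12,21], descend [27, 40]
    N27 x:[23/2,21] y:[12,32] z:[11,50/3] -> hit [12,50/3], descend [2, 9]
      N2 x:[23/2,21] y:[21,32] z:[11,43/3] -> miss, prune
      N9 x:[37/2,21] y:[12,18] z:[13,50/3] -> miss, prune
    N40 x:[25/2,39/2] y:[16,42] z:[49/3,71/3] -> hit [49/3,39/2], descend [12, 25]
      N12 x:[27/2,39/2] y:[23,42] z:[52/3,22] -> miss, prune
      N25 x:[25/2,35/2] y:[16,23] z:[49/3,71/3] -> hit [49/3,35/2], descend [32, 33]
        N32 x:[17,35/2] y:[16,19] z:[49/3,52/3] -> hit [17,52/3] leaf, test {P2@t=17}
        N33 x:[25/2,33/2] y:[18,23] z:[65/3,71/3] -> miss, prune

Visited [0, 3, 16, 37, 18, 24, 15, 41, 7, 27, 2, 9, 40, 12, 25, 32, 33]. Tests: 17 box, 1 leaf. Nearest: P2.

== RESULT ==
[0, 3, 16, 37, 18, 24, 15, 41, 7, 27, 2, 9, 40, 12, 25, 32, 33]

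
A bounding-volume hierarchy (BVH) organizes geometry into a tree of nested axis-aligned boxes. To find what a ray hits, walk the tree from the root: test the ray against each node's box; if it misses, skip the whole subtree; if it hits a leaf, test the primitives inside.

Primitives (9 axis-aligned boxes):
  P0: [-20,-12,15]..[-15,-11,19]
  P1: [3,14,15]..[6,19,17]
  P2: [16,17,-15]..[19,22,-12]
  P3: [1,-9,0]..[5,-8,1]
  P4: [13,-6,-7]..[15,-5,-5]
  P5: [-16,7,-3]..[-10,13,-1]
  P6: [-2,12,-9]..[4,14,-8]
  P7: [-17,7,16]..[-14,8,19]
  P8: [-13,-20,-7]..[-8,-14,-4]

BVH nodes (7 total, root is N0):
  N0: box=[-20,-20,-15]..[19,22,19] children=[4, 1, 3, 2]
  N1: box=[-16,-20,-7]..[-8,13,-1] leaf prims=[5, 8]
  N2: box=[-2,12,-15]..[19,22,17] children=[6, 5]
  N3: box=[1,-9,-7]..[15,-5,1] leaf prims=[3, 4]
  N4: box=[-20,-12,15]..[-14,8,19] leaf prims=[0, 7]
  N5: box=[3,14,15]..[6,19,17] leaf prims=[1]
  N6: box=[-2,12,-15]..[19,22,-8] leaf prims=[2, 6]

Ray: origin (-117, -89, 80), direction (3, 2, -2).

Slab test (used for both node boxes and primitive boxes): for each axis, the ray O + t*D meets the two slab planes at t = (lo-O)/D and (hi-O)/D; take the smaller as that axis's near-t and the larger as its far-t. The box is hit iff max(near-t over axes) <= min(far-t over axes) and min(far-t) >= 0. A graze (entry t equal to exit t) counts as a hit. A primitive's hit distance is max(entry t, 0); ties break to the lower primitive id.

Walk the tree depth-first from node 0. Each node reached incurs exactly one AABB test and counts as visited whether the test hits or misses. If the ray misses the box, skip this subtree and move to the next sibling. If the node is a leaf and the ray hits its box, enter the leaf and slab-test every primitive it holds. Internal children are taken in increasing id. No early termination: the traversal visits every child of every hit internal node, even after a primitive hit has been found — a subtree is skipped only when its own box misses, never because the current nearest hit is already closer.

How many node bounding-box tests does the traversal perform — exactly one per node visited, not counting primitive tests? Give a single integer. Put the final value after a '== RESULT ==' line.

Traverse from the root:
N0 x:[97/3,136/3] y:[69/2,111/2] z:[61/2,95/2] -> hit [69/2,136/3], descend [1, 2, 3, 4]
  N1 x:[101/3,109/3] y:[69/2,51] z:[81/2,87/2] -> miss, prune
  N2 x:[115/3,136/3] y:[101/2,111/2] z:[63/2,95/2] -> miss, prune
  N3 x:[118/3,44] y:[40,42] z:[79/2,87/2] -> hit [40,42] leaf, test {P3@t=40, P4(miss)}
  N4 x:[97/3,103/3] y:[77/2,97/2] z:[61/2,65/2] -> miss, prune

order=[0, 1, 2, 3, 4]  |boxes|=5  |leaves|=1  hit=P3

== RESULT ==
5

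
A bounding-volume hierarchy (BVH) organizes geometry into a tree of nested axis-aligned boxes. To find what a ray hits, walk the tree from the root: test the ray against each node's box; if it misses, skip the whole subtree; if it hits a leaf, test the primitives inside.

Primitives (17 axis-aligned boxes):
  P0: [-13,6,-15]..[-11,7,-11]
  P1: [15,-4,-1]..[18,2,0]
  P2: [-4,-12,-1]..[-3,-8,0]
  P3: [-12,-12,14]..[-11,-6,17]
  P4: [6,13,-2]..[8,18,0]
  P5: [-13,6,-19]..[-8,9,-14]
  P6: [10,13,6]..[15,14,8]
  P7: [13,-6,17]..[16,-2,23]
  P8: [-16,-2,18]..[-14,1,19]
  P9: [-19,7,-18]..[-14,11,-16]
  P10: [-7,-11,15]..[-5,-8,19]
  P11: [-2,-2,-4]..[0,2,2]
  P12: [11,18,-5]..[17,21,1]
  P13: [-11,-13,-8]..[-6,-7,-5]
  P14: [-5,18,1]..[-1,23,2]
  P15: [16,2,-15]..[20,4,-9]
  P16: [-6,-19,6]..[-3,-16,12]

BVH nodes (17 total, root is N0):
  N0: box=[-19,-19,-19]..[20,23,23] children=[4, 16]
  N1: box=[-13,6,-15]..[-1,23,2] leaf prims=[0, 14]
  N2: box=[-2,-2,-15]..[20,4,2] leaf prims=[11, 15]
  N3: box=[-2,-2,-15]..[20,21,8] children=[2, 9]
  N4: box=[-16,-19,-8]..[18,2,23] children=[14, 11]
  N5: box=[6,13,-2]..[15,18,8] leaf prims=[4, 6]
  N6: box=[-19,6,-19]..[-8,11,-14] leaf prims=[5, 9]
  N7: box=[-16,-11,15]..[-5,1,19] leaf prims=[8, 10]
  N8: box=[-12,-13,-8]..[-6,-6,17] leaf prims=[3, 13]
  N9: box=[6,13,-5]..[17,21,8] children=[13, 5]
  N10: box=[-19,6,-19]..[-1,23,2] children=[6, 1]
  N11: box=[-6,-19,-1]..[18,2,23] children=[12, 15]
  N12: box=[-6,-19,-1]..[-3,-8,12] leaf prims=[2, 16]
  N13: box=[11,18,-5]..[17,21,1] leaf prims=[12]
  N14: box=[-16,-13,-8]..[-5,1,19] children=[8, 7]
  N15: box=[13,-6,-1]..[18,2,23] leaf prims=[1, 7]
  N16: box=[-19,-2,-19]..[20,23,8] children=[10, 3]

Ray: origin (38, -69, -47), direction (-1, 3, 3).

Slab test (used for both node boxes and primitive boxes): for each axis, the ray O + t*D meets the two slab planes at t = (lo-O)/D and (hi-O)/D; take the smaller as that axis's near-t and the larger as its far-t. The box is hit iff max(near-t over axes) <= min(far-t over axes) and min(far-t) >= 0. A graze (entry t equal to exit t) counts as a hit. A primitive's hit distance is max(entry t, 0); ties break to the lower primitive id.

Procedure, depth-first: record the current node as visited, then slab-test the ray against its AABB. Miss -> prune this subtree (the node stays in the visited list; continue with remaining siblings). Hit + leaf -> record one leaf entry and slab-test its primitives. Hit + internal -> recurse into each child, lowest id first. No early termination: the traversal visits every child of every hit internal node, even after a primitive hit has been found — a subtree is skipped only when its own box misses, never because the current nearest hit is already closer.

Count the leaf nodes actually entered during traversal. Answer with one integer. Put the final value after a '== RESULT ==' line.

Traverse from the root:
N0 x:[18,57] y:[50/3,92/3] z:[28/3,70/3] -> hit [18,70/3], descend [4, 16]
  N4 x:[20,54] y:[50/3,71/3] z:[13,70/3] -> hit [20,70/3], descend [11, 14]
    N11 x:[20,44] y:[50/3,71/3] z:[46/3,70/3] -> hit [20,70/3], descend [12, 15]
      N12 x:[41,44] y:[50/3,61/3] z:[46/3,59/3] -> miss, prune
      N15 x:[20,25] y:[21,71/3] z:[46/3,70/3] -> hit [21,70/3] leaf, test {P1(miss), P7@t=22}
    N14 x:[43,54] y:[56/3,70/3] z:[13,22] -> miss, prune
  N16 x:[18,57] y:[67/3,92/3] z:[28/3,55/3] -> miss, prune

Summary -> nodes [0, 4, 11, 12, 15, 14, 16]; box-tests=7; leaf-entries=1; first=P7

== RESULT ==
1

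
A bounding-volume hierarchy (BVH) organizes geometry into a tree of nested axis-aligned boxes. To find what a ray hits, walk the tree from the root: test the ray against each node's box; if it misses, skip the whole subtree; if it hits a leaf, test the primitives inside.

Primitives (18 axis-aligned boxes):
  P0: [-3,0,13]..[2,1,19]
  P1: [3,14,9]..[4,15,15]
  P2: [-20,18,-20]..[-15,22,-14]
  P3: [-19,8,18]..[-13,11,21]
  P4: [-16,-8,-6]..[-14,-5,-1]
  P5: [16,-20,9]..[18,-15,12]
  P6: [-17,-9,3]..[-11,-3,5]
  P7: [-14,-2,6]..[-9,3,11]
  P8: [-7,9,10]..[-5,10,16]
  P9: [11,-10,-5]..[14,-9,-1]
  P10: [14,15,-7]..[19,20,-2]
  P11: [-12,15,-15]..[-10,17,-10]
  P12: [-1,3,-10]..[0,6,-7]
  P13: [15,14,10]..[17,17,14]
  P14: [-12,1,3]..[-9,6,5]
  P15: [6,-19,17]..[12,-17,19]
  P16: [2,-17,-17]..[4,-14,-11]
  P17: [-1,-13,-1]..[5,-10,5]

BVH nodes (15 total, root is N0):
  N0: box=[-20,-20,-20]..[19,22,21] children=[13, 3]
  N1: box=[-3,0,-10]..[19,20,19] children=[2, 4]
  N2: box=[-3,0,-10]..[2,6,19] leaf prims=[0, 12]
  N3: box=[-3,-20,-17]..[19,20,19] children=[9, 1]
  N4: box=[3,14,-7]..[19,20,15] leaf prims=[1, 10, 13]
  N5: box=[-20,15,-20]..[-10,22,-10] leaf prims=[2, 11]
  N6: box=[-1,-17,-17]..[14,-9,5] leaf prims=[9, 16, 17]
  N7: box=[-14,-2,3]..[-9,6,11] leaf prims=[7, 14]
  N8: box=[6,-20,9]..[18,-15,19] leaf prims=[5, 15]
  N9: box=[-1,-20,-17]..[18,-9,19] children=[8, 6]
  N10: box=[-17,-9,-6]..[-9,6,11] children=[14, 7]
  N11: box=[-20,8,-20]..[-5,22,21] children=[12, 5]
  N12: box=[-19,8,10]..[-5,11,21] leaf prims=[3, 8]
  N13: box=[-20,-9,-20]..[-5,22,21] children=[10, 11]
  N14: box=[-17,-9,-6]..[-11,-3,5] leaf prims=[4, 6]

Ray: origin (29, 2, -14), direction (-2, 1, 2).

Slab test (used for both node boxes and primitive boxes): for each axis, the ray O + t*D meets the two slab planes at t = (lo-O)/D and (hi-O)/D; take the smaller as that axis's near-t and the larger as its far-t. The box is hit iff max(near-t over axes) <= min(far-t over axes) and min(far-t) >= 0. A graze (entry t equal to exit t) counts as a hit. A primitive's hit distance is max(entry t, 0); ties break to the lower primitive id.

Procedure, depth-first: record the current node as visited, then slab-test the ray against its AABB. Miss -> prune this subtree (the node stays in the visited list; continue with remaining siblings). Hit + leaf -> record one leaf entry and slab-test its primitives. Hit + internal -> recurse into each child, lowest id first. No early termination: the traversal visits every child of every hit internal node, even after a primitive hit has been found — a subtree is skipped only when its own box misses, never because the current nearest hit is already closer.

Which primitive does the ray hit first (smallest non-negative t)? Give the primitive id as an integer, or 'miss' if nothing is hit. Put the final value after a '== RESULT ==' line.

Walk:
N0 x:[5,49/2] y:[-22,20] z:[-3,35/2] -> hit [5,35/2], descend [3, 13]
  N3 x:[5,16] y:[-22,18] z:[-3/2,33/2] -> hit [5,16], descend [1, 9]
    N1 x:[5,16] y:[-2,18] z:[2,33/2] -> hit [5,16], descend [2, 4]
      N2 x:[27/2,16] y:[-2,4] z:[2,33/2] -> miss, prune
      N4 x:[5,13] y:[12,18] z:[7/2,29/2] -> hit [12,13] leaf, test {P1@t=25/2, P10(miss), P13(miss)}
    N9 x:[11/2,15] y:[-22,-11] z:[-3/2,33/2] -> miss, prune
  N13 x:[17,49/2] y:[-11,20] z:[-3,35/2] -> hit [17,35/2], descend [10, 11]
    N10 x:[19,23] y:[-11,4] z:[4,25/2] -> miss, prune
    N11 x:[17,49/2] y:[6,20] z:[-3,35/2] -> hit [17,35/2], descend [5, 12]
      N5 x:[39/2,49/2] y:[13,20] z:[-3,2] -> miss, prune
      N12 x:[17,24] y:[6,9] z:[12,35/2] -> miss, prune

11 AABB tests over nodes [0, 3, 1, 2, 4, 9, 13, 10, 11, 5, 12]; 1 leaf entered; closest P1.

== RESULT ==
1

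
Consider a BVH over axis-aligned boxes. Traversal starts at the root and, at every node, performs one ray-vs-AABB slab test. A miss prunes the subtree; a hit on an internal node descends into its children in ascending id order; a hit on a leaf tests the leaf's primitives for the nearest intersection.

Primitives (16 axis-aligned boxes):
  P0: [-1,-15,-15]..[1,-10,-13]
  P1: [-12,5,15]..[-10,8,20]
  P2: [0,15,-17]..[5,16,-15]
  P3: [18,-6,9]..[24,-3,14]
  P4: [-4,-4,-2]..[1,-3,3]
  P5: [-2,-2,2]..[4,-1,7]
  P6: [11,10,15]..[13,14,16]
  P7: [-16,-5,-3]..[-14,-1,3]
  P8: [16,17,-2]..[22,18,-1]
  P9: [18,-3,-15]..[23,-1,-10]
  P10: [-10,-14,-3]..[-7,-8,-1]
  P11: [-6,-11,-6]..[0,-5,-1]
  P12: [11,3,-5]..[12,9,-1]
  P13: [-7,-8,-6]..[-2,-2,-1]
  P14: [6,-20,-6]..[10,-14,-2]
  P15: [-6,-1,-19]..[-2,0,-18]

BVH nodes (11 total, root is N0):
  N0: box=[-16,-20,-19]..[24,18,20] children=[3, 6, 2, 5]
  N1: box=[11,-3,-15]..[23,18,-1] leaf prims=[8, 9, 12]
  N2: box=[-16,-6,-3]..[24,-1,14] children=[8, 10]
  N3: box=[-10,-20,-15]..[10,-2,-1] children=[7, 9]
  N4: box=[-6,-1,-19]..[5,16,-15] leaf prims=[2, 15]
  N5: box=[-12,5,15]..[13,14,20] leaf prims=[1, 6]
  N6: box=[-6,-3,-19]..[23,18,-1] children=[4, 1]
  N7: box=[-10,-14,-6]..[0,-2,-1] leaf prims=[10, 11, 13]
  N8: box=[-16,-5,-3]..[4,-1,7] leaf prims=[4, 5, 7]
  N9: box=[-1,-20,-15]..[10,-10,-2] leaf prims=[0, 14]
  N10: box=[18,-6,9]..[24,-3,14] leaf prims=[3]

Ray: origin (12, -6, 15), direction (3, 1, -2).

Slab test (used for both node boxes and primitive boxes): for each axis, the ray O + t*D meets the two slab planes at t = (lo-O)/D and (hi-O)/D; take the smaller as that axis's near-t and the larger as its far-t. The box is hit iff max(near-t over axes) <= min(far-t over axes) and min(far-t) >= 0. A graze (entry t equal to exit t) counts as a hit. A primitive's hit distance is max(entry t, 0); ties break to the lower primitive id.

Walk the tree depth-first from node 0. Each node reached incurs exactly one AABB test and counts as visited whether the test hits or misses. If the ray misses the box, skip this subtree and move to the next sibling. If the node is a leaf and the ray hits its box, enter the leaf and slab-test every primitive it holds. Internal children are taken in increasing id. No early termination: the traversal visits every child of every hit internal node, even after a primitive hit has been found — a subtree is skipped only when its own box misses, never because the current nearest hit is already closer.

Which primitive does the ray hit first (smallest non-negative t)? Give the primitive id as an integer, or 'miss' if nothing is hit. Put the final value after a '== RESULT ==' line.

Trace the traversal:
N0 x:[-28/3,4] y:[-14,24] z:[-5/2,17] -> hit [-5/2,4], descend [2, 3, 5, 6]
  N2 x:[-28/3,4] y:[0,5] z:[1/2,9] -> hit [1/2,4], descend [8, 10]
    N8 x:[-28/3,-8/3] y:[1,5] z:[4,9] -> miss, prune
    N10 x:[2,4] y:[0,3] z:[1/2,3] -> hit [2,3] leaf, test {P3@t=2}
  N3 x:[-22/3,-2/3] y:[-14,4] z:[8,15] -> miss, prune
  N5 x:[-8,1/3] y:[11,20] z:[-5/2,0] -> miss, prune
  N6 x:[-6,11/3] y:[3,24] z:[8,17] -> miss, prune

7 AABB tests over nodes [0, 2, 8, 10, 3, 5, 6]; 1 leaf entered; closest P3.

== RESULT ==
3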